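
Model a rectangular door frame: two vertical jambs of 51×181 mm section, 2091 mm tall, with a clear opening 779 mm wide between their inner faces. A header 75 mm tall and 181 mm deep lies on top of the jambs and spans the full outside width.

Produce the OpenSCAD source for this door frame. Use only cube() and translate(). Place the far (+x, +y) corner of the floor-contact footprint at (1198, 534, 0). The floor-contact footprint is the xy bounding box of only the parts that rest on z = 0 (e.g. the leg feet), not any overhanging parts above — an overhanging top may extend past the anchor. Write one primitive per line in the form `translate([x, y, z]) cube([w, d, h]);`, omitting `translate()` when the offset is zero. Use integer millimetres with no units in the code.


translate([317, 353, 0]) cube([51, 181, 2091]);
translate([1147, 353, 0]) cube([51, 181, 2091]);
translate([317, 353, 2091]) cube([881, 181, 75]);


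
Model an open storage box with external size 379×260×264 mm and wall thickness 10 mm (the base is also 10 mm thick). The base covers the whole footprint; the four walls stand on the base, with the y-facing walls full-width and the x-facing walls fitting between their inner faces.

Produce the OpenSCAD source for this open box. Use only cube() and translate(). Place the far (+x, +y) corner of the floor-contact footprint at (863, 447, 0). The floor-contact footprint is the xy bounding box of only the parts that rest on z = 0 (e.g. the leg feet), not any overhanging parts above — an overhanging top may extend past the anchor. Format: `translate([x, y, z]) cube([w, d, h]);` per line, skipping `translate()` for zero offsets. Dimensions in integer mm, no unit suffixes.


translate([484, 187, 0]) cube([379, 260, 10]);
translate([484, 187, 10]) cube([379, 10, 254]);
translate([484, 437, 10]) cube([379, 10, 254]);
translate([484, 197, 10]) cube([10, 240, 254]);
translate([853, 197, 10]) cube([10, 240, 254]);


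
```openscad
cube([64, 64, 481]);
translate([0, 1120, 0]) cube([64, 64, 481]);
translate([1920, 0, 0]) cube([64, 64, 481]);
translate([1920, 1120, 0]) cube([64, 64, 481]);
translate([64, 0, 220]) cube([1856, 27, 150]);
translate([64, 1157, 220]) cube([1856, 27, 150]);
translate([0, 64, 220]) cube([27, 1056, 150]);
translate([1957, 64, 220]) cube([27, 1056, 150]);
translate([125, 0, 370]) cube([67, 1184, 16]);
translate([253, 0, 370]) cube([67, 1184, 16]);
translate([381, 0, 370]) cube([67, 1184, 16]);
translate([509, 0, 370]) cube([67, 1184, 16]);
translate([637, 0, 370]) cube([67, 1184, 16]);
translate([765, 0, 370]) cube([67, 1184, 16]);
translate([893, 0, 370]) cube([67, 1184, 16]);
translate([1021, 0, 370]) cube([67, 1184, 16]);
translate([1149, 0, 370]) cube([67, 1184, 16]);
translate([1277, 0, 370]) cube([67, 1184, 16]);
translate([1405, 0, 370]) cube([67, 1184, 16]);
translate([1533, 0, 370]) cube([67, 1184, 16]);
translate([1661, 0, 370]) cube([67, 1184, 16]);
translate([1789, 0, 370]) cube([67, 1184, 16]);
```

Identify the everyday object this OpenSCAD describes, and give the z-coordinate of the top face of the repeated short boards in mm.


A bed frame. The slat-top height is 386 mm.

Four posts, four rails, and a row of slats — a bed frame. Slats sit on the rails at z = 220 + 150 = 370; with slat thickness 16, the top is 386 mm.


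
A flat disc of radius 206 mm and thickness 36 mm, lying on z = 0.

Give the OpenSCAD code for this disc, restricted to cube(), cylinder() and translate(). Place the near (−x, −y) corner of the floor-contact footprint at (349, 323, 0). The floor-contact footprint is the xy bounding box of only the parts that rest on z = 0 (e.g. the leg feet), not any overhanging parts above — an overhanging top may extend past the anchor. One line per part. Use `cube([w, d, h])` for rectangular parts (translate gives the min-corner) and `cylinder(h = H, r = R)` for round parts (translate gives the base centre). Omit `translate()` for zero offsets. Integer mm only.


translate([555, 529, 0]) cylinder(h = 36, r = 206);


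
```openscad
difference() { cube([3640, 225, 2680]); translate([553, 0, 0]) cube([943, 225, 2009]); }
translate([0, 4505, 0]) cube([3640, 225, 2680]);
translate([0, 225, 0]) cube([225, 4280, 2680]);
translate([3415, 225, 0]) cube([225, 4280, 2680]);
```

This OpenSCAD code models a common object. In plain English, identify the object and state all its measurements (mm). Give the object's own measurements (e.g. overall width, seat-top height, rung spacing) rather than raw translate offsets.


A single room: four walls, each 2680 mm tall and 225 mm thick, enclosing an outside footprint 3640×4730 mm (x × y), no floor or roof. The front and back walls (−y and +y sides) run the full x-width; the side walls fit between their inner faces. A door opening 943 mm wide and 2009 mm tall is cut through the front wall from the floor up, its −x edge 553 mm from the wall's −x end.


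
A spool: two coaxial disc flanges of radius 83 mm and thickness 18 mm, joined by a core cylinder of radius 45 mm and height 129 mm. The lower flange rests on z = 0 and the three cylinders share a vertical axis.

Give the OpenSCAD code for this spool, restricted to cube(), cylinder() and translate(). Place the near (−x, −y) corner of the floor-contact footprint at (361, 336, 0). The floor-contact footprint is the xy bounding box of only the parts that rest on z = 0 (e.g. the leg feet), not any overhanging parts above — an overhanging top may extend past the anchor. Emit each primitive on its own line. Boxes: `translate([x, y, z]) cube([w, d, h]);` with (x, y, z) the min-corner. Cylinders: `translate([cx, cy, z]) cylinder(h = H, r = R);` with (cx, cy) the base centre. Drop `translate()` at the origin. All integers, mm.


translate([444, 419, 0]) cylinder(h = 18, r = 83);
translate([444, 419, 18]) cylinder(h = 129, r = 45);
translate([444, 419, 147]) cylinder(h = 18, r = 83);


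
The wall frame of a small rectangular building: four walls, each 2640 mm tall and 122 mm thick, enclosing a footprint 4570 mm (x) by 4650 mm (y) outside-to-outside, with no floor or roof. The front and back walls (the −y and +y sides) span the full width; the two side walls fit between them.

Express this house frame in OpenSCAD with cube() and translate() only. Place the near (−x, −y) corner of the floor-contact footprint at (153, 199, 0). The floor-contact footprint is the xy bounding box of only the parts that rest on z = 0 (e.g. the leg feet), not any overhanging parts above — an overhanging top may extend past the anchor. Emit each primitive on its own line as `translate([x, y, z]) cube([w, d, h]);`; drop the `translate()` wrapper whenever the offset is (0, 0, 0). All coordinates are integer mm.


translate([153, 199, 0]) cube([4570, 122, 2640]);
translate([153, 4727, 0]) cube([4570, 122, 2640]);
translate([153, 321, 0]) cube([122, 4406, 2640]);
translate([4601, 321, 0]) cube([122, 4406, 2640]);


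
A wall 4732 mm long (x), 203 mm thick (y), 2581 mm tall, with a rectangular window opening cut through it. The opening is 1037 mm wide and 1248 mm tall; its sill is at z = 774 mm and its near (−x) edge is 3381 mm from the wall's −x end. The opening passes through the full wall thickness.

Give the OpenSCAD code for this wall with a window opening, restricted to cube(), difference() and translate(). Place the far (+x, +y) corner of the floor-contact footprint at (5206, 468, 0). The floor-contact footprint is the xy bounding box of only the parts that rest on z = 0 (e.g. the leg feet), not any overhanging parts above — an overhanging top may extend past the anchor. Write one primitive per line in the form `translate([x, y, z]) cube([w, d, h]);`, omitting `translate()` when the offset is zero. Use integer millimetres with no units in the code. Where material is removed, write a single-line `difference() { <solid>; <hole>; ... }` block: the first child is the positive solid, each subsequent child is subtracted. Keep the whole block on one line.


difference() { translate([474, 265, 0]) cube([4732, 203, 2581]); translate([3855, 265, 774]) cube([1037, 203, 1248]); }


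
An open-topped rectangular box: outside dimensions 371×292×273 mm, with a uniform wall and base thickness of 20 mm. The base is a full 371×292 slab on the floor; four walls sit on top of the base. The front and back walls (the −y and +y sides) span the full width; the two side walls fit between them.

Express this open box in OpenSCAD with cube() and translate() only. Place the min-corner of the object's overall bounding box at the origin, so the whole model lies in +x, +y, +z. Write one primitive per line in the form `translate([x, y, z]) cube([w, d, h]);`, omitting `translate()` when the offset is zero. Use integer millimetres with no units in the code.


cube([371, 292, 20]);
translate([0, 0, 20]) cube([371, 20, 253]);
translate([0, 272, 20]) cube([371, 20, 253]);
translate([0, 20, 20]) cube([20, 252, 253]);
translate([351, 20, 20]) cube([20, 252, 253]);


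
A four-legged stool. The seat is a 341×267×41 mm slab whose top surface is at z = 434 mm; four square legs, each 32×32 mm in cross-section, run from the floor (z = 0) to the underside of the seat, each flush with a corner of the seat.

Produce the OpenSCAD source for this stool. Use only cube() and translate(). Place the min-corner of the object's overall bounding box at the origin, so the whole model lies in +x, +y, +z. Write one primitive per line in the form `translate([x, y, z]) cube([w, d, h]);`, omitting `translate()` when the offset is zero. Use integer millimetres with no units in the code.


translate([0, 0, 393]) cube([341, 267, 41]);
cube([32, 32, 393]);
translate([309, 0, 0]) cube([32, 32, 393]);
translate([0, 235, 0]) cube([32, 32, 393]);
translate([309, 235, 0]) cube([32, 32, 393]);


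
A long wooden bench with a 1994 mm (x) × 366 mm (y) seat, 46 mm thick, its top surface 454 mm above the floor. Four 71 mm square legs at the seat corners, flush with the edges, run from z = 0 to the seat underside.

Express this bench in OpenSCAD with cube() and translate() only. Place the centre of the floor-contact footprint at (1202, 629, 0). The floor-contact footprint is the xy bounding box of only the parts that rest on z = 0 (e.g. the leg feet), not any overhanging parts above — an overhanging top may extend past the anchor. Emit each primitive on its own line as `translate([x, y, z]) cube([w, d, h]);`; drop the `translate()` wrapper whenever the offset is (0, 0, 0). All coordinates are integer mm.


translate([205, 446, 408]) cube([1994, 366, 46]);
translate([205, 446, 0]) cube([71, 71, 408]);
translate([205, 741, 0]) cube([71, 71, 408]);
translate([2128, 446, 0]) cube([71, 71, 408]);
translate([2128, 741, 0]) cube([71, 71, 408]);


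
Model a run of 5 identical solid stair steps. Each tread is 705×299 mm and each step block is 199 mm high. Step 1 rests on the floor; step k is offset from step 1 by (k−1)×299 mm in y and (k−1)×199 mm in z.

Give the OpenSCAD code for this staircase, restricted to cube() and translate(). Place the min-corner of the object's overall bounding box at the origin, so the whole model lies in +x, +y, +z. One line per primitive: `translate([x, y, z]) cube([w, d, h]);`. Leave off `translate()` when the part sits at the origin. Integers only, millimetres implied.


cube([705, 299, 199]);
translate([0, 299, 199]) cube([705, 299, 199]);
translate([0, 598, 398]) cube([705, 299, 199]);
translate([0, 897, 597]) cube([705, 299, 199]);
translate([0, 1196, 796]) cube([705, 299, 199]);


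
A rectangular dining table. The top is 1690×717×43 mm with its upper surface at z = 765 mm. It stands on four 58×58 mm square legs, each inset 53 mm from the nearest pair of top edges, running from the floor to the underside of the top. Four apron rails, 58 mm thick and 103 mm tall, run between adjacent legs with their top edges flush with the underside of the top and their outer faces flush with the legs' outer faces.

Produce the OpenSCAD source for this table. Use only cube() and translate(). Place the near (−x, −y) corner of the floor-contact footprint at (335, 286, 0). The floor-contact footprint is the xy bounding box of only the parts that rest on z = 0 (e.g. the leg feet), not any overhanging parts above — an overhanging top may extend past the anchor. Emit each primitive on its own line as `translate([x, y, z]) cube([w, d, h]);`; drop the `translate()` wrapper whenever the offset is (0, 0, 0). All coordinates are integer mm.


translate([282, 233, 722]) cube([1690, 717, 43]);
translate([335, 286, 0]) cube([58, 58, 722]);
translate([1861, 286, 0]) cube([58, 58, 722]);
translate([335, 839, 0]) cube([58, 58, 722]);
translate([1861, 839, 0]) cube([58, 58, 722]);
translate([393, 286, 619]) cube([1468, 58, 103]);
translate([393, 839, 619]) cube([1468, 58, 103]);
translate([335, 344, 619]) cube([58, 495, 103]);
translate([1861, 344, 619]) cube([58, 495, 103]);


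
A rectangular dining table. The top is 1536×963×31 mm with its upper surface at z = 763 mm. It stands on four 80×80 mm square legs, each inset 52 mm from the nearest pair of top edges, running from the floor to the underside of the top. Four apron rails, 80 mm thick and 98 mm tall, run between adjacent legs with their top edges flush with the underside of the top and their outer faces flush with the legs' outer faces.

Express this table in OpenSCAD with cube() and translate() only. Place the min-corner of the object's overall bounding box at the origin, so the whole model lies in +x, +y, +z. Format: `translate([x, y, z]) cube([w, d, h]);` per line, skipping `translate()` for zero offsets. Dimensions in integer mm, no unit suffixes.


// leg_h = 763 - 31 = 732
// apron z = 732 - 98 = 634
translate([0, 0, 732]) cube([1536, 963, 31]);
translate([52, 52, 0]) cube([80, 80, 732]);
translate([1404, 52, 0]) cube([80, 80, 732]);
translate([52, 831, 0]) cube([80, 80, 732]);
translate([1404, 831, 0]) cube([80, 80, 732]);
translate([132, 52, 634]) cube([1272, 80, 98]);
translate([132, 831, 634]) cube([1272, 80, 98]);
translate([52, 132, 634]) cube([80, 699, 98]);
translate([1404, 132, 634]) cube([80, 699, 98]);


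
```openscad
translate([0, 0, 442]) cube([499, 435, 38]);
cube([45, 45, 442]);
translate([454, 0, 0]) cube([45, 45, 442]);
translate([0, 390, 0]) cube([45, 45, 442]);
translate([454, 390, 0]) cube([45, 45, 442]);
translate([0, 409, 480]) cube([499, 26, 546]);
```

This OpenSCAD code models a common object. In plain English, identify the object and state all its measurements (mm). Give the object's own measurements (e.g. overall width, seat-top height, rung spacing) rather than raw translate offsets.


A chair. The seat is a 499×435×38 mm slab with its top at z = 480 mm, on four 45×45 mm corner legs (flush with the seat edges, standing on z = 0). A flat backrest 26 mm thick, 546 mm tall, spans the full seat width and rises from the seat top along its +y edge, rear face flush with the rear of the seat.


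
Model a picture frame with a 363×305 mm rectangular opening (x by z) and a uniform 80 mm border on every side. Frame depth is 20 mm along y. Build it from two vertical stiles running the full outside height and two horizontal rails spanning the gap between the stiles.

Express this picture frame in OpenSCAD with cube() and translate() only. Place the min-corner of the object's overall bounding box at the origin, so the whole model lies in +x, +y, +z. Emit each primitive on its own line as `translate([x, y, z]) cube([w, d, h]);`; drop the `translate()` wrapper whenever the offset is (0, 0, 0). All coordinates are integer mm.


cube([80, 20, 465]);
translate([443, 0, 0]) cube([80, 20, 465]);
translate([80, 0, 0]) cube([363, 20, 80]);
translate([80, 0, 385]) cube([363, 20, 80]);


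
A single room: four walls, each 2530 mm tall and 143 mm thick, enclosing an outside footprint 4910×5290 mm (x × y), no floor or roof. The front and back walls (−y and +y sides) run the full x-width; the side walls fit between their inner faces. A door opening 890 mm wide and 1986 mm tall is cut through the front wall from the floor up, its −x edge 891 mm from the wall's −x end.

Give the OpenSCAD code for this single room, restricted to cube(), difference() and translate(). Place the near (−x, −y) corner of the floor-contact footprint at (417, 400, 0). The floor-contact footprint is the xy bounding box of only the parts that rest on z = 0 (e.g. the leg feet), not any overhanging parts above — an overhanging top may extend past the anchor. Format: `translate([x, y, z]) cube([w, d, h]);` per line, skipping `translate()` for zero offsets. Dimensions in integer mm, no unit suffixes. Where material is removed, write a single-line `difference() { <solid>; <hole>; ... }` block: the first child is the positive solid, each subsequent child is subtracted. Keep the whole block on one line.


difference() { translate([417, 400, 0]) cube([4910, 143, 2530]); translate([1308, 400, 0]) cube([890, 143, 1986]); }
translate([417, 5547, 0]) cube([4910, 143, 2530]);
translate([417, 543, 0]) cube([143, 5004, 2530]);
translate([5184, 543, 0]) cube([143, 5004, 2530]);


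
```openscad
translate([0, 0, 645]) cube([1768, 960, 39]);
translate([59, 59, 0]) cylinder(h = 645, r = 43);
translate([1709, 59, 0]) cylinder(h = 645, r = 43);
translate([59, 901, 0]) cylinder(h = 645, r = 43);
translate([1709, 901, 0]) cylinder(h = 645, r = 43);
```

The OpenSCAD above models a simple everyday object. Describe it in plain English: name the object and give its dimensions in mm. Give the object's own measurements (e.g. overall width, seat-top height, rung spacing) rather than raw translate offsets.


A table: top 1768 mm (x) × 960 mm (y), 39 mm thick, upper face at z = 684 mm, on four round legs of 86 mm diameter, each leg's bounding box inset 16 mm from the nearest pair of top edges from z = 0 to the bottom of the top.


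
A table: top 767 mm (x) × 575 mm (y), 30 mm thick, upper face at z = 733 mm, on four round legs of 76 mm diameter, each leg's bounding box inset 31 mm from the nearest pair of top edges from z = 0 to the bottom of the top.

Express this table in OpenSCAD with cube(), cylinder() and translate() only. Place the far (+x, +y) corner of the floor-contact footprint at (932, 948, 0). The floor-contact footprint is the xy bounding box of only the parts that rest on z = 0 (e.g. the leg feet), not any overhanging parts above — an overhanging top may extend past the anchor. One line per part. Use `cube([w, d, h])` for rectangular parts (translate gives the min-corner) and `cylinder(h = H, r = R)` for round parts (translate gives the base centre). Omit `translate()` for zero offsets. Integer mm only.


translate([196, 404, 703]) cube([767, 575, 30]);
translate([265, 473, 0]) cylinder(h = 703, r = 38);
translate([894, 473, 0]) cylinder(h = 703, r = 38);
translate([265, 910, 0]) cylinder(h = 703, r = 38);
translate([894, 910, 0]) cylinder(h = 703, r = 38);


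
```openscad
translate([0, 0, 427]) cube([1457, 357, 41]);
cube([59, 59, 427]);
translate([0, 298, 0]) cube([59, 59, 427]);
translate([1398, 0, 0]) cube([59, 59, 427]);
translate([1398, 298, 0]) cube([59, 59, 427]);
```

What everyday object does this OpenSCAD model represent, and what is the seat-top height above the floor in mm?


A bench. The seat-top height is 468 mm.

A long slab on four corner posts — a bench. The slab sits at z = 427 with thickness 41, so the top is 427 + 41 = 468 mm.


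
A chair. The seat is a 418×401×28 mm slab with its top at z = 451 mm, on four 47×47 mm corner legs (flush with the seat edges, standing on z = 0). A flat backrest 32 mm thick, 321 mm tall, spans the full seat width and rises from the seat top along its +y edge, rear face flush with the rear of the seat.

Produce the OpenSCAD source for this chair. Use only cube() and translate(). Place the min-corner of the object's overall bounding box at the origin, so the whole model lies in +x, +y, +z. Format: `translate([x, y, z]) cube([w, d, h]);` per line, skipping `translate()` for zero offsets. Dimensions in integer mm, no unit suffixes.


translate([0, 0, 423]) cube([418, 401, 28]);
cube([47, 47, 423]);
translate([371, 0, 0]) cube([47, 47, 423]);
translate([0, 354, 0]) cube([47, 47, 423]);
translate([371, 354, 0]) cube([47, 47, 423]);
translate([0, 369, 451]) cube([418, 32, 321]);


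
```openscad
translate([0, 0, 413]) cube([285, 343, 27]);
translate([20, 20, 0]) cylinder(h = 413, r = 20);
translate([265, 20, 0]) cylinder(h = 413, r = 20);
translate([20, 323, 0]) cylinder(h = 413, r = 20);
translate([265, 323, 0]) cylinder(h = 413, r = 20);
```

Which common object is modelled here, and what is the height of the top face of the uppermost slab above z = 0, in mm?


A stool. The seat height is 440 mm.

A 285×343×27 slab at z = 413 on four corner cylinders — a stool. The seat top is 413 + 27 = 440 mm.


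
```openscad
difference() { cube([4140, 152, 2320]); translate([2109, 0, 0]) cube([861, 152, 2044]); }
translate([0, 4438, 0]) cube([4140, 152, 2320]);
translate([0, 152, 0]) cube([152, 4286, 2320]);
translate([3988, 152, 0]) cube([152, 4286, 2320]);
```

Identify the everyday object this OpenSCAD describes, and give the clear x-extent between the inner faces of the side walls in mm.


A single room. The interior width is 3836 mm.

Four walls enclosing a rectangle with a door in the front wall — a room. Outside width 4140 minus two 152 mm walls gives 3836 mm.


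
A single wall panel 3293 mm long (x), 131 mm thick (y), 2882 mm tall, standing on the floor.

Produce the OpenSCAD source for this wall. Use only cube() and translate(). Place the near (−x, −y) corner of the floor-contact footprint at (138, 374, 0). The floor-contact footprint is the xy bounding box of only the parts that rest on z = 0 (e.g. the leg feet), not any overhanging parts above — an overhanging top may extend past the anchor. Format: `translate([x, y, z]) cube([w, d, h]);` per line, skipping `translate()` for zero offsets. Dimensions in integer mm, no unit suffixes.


translate([138, 374, 0]) cube([3293, 131, 2882]);


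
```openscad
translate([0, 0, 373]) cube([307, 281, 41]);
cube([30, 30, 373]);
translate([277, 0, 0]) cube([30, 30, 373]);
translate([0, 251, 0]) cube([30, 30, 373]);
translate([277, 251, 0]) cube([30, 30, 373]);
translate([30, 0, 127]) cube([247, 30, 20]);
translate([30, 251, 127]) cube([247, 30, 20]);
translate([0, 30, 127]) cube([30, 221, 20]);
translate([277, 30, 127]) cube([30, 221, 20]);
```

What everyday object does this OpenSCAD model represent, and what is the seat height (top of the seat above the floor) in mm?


A stool. The seat height is 414 mm.

A 307×281×41 slab at z = 373 on four corner posts — a stool. The seat top is 373 + 41 = 414 mm.


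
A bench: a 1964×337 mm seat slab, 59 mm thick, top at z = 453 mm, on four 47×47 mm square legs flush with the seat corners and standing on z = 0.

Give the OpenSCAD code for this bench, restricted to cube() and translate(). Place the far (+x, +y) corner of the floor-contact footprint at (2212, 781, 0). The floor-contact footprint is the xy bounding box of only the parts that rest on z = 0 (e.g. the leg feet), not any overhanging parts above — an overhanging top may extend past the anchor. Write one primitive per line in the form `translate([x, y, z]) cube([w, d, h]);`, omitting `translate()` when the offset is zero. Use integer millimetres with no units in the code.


translate([248, 444, 394]) cube([1964, 337, 59]);
translate([248, 444, 0]) cube([47, 47, 394]);
translate([248, 734, 0]) cube([47, 47, 394]);
translate([2165, 444, 0]) cube([47, 47, 394]);
translate([2165, 734, 0]) cube([47, 47, 394]);


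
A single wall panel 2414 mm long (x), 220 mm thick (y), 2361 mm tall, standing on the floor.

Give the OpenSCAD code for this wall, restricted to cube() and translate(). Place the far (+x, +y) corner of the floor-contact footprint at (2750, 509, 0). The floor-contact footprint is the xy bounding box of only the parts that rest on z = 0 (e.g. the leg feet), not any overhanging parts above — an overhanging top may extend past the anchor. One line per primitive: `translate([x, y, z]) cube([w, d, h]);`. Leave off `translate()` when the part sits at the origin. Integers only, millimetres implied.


translate([336, 289, 0]) cube([2414, 220, 2361]);


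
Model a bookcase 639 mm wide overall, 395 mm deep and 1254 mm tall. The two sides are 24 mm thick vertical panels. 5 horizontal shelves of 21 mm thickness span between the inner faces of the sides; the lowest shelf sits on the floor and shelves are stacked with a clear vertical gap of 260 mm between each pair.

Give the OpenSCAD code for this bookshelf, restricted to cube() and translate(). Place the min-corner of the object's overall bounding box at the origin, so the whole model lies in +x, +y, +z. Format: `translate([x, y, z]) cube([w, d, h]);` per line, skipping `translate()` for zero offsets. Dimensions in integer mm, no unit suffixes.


cube([24, 395, 1254]);
translate([615, 0, 0]) cube([24, 395, 1254]);
translate([24, 0, 0]) cube([591, 395, 21]);
translate([24, 0, 281]) cube([591, 395, 21]);
translate([24, 0, 562]) cube([591, 395, 21]);
translate([24, 0, 843]) cube([591, 395, 21]);
translate([24, 0, 1124]) cube([591, 395, 21]);


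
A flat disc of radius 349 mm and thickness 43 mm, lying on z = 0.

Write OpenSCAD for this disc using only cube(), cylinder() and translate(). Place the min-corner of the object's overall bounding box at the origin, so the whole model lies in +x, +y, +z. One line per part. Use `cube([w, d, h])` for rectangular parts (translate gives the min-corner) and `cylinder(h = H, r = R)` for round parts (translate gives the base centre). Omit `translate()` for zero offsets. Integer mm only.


translate([349, 349, 0]) cylinder(h = 43, r = 349);


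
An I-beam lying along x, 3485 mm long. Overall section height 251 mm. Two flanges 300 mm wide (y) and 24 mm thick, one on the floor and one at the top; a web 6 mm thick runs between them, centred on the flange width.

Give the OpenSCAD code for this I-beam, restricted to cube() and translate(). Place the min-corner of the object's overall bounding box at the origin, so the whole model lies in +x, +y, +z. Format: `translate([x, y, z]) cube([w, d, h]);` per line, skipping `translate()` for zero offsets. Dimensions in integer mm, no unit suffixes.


cube([3485, 300, 24]);
translate([0, 147, 24]) cube([3485, 6, 203]);
translate([0, 0, 227]) cube([3485, 300, 24]);


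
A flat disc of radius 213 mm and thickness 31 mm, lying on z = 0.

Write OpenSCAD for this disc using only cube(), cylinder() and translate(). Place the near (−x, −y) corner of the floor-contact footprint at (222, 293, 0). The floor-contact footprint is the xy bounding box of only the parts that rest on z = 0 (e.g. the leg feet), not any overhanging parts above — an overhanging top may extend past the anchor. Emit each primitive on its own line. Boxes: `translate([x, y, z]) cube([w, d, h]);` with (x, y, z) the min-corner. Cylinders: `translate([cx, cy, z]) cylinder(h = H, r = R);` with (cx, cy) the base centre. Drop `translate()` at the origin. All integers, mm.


translate([435, 506, 0]) cylinder(h = 31, r = 213);


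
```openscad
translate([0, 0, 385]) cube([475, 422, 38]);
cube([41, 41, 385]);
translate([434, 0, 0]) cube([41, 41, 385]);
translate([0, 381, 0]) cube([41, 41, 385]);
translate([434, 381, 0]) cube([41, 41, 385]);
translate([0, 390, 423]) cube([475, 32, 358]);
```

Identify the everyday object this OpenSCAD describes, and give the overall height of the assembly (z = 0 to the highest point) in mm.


A chair. The overall height is 781 mm.

A slab on four corner posts with a tall panel at the back — a chair. The seat slab sits at z = 385 with thickness 38, and the 358 mm backrest starts at the seat top, so the overall height is 385 + 38 + 358 = 781 mm.


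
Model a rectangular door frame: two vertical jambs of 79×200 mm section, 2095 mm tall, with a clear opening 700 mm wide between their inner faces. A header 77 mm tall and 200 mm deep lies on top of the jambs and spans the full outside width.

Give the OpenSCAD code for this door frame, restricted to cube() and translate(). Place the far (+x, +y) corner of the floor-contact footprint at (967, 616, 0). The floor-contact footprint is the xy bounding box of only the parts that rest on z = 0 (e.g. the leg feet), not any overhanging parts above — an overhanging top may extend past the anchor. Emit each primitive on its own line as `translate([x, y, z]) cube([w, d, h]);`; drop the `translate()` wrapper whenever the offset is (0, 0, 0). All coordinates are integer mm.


translate([109, 416, 0]) cube([79, 200, 2095]);
translate([888, 416, 0]) cube([79, 200, 2095]);
translate([109, 416, 2095]) cube([858, 200, 77]);


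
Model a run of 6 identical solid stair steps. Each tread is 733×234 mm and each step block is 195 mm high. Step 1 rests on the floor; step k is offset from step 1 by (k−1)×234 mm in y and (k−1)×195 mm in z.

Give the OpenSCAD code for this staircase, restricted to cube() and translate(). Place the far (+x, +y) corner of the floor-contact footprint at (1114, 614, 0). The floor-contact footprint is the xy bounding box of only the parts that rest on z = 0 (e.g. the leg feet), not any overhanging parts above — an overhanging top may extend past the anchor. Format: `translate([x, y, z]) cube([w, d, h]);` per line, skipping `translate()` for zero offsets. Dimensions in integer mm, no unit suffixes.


translate([381, 380, 0]) cube([733, 234, 195]);
translate([381, 614, 195]) cube([733, 234, 195]);
translate([381, 848, 390]) cube([733, 234, 195]);
translate([381, 1082, 585]) cube([733, 234, 195]);
translate([381, 1316, 780]) cube([733, 234, 195]);
translate([381, 1550, 975]) cube([733, 234, 195]);


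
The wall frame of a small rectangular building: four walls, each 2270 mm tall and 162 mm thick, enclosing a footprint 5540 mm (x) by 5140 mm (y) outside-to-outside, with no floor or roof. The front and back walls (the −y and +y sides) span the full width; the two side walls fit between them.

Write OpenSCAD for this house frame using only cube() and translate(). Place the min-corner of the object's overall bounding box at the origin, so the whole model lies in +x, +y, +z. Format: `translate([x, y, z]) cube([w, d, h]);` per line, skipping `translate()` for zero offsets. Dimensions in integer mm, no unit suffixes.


cube([5540, 162, 2270]);
translate([0, 4978, 0]) cube([5540, 162, 2270]);
translate([0, 162, 0]) cube([162, 4816, 2270]);
translate([5378, 162, 0]) cube([162, 4816, 2270]);


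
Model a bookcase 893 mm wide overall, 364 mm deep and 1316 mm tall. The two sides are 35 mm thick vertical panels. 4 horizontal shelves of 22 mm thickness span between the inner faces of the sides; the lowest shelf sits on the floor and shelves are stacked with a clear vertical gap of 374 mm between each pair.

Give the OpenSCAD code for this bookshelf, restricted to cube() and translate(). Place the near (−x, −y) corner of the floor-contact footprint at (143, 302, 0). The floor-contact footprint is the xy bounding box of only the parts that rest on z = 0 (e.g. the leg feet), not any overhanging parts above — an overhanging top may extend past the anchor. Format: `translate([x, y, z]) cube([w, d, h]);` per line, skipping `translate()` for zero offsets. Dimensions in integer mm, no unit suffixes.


translate([143, 302, 0]) cube([35, 364, 1316]);
translate([1001, 302, 0]) cube([35, 364, 1316]);
translate([178, 302, 0]) cube([823, 364, 22]);
translate([178, 302, 396]) cube([823, 364, 22]);
translate([178, 302, 792]) cube([823, 364, 22]);
translate([178, 302, 1188]) cube([823, 364, 22]);


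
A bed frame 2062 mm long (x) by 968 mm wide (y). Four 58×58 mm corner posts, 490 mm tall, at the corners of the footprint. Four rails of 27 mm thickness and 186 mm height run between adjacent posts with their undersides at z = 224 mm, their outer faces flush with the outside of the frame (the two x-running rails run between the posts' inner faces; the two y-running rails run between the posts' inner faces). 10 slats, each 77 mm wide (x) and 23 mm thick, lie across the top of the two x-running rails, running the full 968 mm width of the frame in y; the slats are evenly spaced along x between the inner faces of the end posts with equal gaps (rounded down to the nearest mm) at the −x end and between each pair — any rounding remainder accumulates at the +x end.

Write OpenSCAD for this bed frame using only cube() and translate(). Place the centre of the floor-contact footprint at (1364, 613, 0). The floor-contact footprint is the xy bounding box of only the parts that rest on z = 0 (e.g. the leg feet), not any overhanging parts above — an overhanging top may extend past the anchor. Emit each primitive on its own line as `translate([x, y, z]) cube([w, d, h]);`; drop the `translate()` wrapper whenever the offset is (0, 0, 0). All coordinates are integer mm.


// slat z = rail_z + rail_h = 224 + 186 = 410
// slat gap = ⌊(1946 − 10·77) / 11⌋ = 106
translate([333, 129, 0]) cube([58, 58, 490]);
translate([333, 1039, 0]) cube([58, 58, 490]);
translate([2337, 129, 0]) cube([58, 58, 490]);
translate([2337, 1039, 0]) cube([58, 58, 490]);
translate([391, 129, 224]) cube([1946, 27, 186]);
translate([391, 1070, 224]) cube([1946, 27, 186]);
translate([333, 187, 224]) cube([27, 852, 186]);
translate([2368, 187, 224]) cube([27, 852, 186]);
translate([497, 129, 410]) cube([77, 968, 23]);
translate([680, 129, 410]) cube([77, 968, 23]);
translate([863, 129, 410]) cube([77, 968, 23]);
translate([1046, 129, 410]) cube([77, 968, 23]);
translate([1229, 129, 410]) cube([77, 968, 23]);
translate([1412, 129, 410]) cube([77, 968, 23]);
translate([1595, 129, 410]) cube([77, 968, 23]);
translate([1778, 129, 410]) cube([77, 968, 23]);
translate([1961, 129, 410]) cube([77, 968, 23]);
translate([2144, 129, 410]) cube([77, 968, 23]);


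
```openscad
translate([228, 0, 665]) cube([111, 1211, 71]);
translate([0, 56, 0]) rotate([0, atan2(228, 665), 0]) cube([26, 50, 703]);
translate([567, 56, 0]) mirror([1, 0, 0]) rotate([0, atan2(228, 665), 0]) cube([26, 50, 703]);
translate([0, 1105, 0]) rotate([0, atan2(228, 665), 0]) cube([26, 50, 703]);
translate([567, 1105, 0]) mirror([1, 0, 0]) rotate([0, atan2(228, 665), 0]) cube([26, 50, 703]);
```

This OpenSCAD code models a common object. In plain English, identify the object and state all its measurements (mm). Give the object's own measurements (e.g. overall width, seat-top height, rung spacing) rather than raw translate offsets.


A sawhorse. A 111×1211×71 mm beam (x, y, z) sits on two A-frame leg pairs. Each pair is two raked legs of 26×50 mm section (50 mm along y) splaying symmetrically in x. Each leg rises 665 mm vertically over 228 mm of horizontal reach and is 703 mm long along its own axis. Every leg's outer bottom edge rests on the floor and its outer top edge meets a bottom edge of the beam — the left legs (tilting toward +x) meet the beam's −x bottom edge, the right legs (their mirror images, tilting toward −x) meet its +x bottom edge — so the leg tops tuck under the beam, the beam's underside is 665 mm above the floor, and the feet are 567 mm apart outside-to-outside with the beam centred between them. The two leg pairs are set in 56 mm from either end of the beam.


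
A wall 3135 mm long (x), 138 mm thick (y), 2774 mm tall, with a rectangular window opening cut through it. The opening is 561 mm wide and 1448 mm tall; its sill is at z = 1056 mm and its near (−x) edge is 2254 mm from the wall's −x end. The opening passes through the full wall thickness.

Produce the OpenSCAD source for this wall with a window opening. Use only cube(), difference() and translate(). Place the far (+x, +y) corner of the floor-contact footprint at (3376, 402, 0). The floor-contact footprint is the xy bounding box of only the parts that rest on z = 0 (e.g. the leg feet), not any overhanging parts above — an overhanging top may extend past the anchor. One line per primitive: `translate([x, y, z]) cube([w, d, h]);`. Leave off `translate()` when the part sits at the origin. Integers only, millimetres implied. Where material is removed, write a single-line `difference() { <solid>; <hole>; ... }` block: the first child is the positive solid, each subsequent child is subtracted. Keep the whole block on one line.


difference() { translate([241, 264, 0]) cube([3135, 138, 2774]); translate([2495, 264, 1056]) cube([561, 138, 1448]); }


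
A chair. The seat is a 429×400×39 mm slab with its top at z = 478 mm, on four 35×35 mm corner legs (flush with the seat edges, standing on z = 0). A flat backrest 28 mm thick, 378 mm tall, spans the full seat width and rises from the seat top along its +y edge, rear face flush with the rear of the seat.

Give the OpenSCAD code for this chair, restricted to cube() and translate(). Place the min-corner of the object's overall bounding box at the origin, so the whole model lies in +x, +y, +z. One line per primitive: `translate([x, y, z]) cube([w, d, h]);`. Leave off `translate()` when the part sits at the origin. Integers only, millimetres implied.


// leg_h = 478 - 39 = 439
translate([0, 0, 439]) cube([429, 400, 39]);
cube([35, 35, 439]);
translate([394, 0, 0]) cube([35, 35, 439]);
translate([0, 365, 0]) cube([35, 35, 439]);
translate([394, 365, 0]) cube([35, 35, 439]);
translate([0, 372, 478]) cube([429, 28, 378]);


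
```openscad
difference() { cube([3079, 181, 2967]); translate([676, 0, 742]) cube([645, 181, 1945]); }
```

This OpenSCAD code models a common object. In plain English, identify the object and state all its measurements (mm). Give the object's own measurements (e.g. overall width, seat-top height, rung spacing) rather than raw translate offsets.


A wall 3079 mm long (x), 181 mm thick (y), 2967 mm tall, with a rectangular window opening cut through it. The opening is 645 mm wide and 1945 mm tall; its sill is at z = 742 mm and its near (−x) edge is 676 mm from the wall's −x end. The opening passes through the full wall thickness.


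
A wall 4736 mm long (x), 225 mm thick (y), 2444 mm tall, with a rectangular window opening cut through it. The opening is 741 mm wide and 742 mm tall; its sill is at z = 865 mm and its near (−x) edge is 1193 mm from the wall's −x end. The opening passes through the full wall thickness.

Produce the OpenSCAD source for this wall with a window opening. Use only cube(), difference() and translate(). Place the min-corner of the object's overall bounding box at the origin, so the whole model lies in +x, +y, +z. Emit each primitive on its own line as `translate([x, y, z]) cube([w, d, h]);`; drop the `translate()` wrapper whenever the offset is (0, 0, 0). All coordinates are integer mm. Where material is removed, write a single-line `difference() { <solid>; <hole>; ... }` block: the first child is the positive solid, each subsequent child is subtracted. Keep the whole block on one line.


difference() { cube([4736, 225, 2444]); translate([1193, 0, 865]) cube([741, 225, 742]); }


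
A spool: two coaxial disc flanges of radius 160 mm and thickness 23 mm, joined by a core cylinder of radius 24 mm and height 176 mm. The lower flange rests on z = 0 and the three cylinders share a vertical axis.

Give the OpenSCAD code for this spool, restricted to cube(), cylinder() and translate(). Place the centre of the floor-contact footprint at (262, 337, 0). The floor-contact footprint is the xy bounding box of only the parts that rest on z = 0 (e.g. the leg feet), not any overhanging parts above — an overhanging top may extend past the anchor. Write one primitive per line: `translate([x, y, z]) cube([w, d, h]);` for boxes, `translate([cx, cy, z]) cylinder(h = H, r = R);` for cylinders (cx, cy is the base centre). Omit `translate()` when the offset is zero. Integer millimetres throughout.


translate([262, 337, 0]) cylinder(h = 23, r = 160);
translate([262, 337, 23]) cylinder(h = 176, r = 24);
translate([262, 337, 199]) cylinder(h = 23, r = 160);


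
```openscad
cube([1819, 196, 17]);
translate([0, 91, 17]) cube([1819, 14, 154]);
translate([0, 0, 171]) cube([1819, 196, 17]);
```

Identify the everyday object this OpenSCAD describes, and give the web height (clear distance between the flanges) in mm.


An I-beam. The web height is 154 mm.

Two wide flanges with a thin centred web — an I-beam. Overall 188 mm minus two 17 mm flanges gives a web of 188 − 2·17 = 154 mm.
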